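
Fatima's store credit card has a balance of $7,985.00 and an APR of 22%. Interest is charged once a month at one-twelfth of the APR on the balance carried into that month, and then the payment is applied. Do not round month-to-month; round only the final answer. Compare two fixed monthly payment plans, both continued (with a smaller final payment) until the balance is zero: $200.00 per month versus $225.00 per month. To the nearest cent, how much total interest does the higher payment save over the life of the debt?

Monthly rate r = 22%/12 = 1.83333% = 0.0183333.
At $200.00/mo: n = ⌈−ln(1 − rB₀/P)/ln(1+r)⌉ = 73 payments (last $94.76); total interest = total paid − $7,985.00 = $6,509.76.
At $225.00/mo: 58 payments (last $199.43); total interest $5,039.43.
Interest saved = $6,509.76 − $5,039.43 = $1,470.33.

$1,470.33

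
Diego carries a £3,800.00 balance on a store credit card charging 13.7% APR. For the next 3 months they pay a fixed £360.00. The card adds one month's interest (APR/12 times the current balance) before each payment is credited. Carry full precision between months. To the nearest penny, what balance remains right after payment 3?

Monthly rate r = 13.7%/12 = 1.14167% = 0.0114167.
Each month: B ← B·(1+r) − £360.00.
Month 1: interest £43.38; balance after payment £3,483.38.
Month 2: interest £39.77; balance after payment £3,163.15.
Month 3: interest £36.11; balance after payment £2,839.26.

£2,839.26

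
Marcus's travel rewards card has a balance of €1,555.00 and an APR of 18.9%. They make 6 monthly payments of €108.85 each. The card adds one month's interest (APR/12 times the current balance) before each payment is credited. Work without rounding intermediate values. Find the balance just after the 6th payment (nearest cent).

Monthly rate r = 18.9%/12 = 1.575% = 0.01575.
Each month: B ← B·(1+r) − €108.85.
Month 1: interest €24.49; balance after payment €1,470.64.
Month 2: interest €23.16; balance after payment €1,384.95.
Month 3: interest €21.81; balance after payment €1,297.92.
Month 4: interest €20.44; balance after payment €1,209.51.
Month 5: interest €19.05; balance after payment €1,119.71.
Month 6: interest €17.64; balance after payment €1,028.49.

€1,028.49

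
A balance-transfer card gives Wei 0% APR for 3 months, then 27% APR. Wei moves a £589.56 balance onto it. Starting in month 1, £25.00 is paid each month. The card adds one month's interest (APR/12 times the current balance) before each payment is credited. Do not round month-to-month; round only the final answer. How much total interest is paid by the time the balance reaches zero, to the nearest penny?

Promo months 1–3 at r₀ = 0%/12 = 0; months 4+ at r₁ = 27%/12 = 0.0225.
After month 3 (no interest yet): B = £589.56 − 3·£25.00 = £514.56.
Then at r₁ with £25.00/mo: n₂ = −ln(1 − r₁·B/P)/ln(1+r₁) ≈ 27.95 → 28 more payments.
Total paid = 30·£25.00 + £23.81 = £773.81; interest = £773.81 − £589.56 = £184.25.

£184.25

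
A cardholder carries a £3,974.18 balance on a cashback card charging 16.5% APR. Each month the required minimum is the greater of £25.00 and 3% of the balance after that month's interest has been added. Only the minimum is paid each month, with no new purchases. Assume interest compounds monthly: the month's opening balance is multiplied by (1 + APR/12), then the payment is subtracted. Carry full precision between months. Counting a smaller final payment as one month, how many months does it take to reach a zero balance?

Monthly rate r = 16.5%/12 = 1.375% = 0.01375.
While 3% of the post-interest balance exceeds £25.00, each month B ← (B·(1+r))·(1 − 0.03), i.e. B shrinks by the factor (1+r)·0.97 = 0.98334.
This holds for months 1–94. Entering month 95 the balance is £819.02; 3% of the post-interest balance is now below £25.00, so the flat £25.00 minimum applies from here.
From month 95 a fixed £25.00 at rate r clears £819.02 in 44 more payments. Total: 94 + 44 = 138 months.

138 months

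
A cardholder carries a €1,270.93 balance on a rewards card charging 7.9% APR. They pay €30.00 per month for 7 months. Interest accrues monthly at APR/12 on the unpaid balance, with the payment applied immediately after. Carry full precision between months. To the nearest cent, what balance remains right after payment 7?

€1,116.47

Monthly rate r = 7.9%/12 = 0.658333% = 0.00658333.
Each month: B ← B·(1+r) − €30.00.
Month 1: interest €8.37; balance after payment €1,249.30.
Month 2: interest €8.22; balance after payment €1,227.52.
Month 3: interest €8.08; balance after payment €1,205.60.
Month 4: interest €7.94; balance after payment €1,183.54.
Month 5: interest €7.79; balance after payment €1,161.33.
Month 6: interest €7.65; balance after payment €1,138.98.
Month 7: interest €7.50; balance after payment €1,116.47.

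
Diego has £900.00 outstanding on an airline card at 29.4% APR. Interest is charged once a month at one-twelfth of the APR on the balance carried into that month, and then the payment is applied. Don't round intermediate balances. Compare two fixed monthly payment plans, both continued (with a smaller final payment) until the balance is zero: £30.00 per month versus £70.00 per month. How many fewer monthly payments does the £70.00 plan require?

39 fewer payments

Monthly rate r = 29.4%/12 = 2.45% = 0.0245.
At £30.00/mo: n = ⌈−ln(1 − rB₀/P)/ln(1+r)⌉ = 55 payments (last £26.04); total interest = total paid − £900.00 = £746.04.
At £70.00/mo: 16 payments (last £44.35); total interest £194.35.
Payments saved = 55 − 16 = 39.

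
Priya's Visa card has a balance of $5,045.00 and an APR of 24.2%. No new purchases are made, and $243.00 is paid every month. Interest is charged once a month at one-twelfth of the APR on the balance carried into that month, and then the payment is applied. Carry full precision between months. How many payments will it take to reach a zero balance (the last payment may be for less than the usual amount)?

Monthly rate r = 24.2%/12 = 2.01667% = 0.0201667.
Recurrence: B ← B·(1+r) − $243.00.
Month 1: interest $101.74; balance after payment $4,903.74.
Month 2: interest $98.89; balance after payment $4,759.63.
Closed form: n = −ln(1 − rB₀/P)/ln(1+r) = −ln(0.58131)/ln(1.02017) ≈ 27.169, so the balance reaches zero during payment 28.

28 payments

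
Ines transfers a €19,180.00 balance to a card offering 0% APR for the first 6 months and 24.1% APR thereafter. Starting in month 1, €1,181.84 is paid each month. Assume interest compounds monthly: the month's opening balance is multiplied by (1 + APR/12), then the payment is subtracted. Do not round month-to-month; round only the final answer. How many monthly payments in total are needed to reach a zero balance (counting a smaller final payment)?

18 months

Promo months 1–6 at r₀ = 0%/12 = 0; months 7+ at r₁ = 24.1%/12 = 0.0200833.
After month 6 (no interest yet): B = €19,180.00 − 6·€1,181.84 = €12,088.96.
Then at r₁ with €1,181.84/mo: n₂ = −ln(1 − r₁·B/P)/ln(1+r₁) ≈ 11.56 → 12 more payments.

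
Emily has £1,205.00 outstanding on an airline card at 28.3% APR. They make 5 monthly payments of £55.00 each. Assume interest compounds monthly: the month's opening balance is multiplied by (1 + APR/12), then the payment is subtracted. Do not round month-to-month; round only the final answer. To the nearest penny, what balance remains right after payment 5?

Monthly rate r = 28.3%/12 = 2.35833% = 0.0235833.
Each month: B ← B·(1+r) − £55.00.
Month 1: interest £28.42; balance after payment £1,178.42.
Month 2: interest £27.79; balance after payment £1,151.21.
Month 3: interest £27.15; balance after payment £1,123.36.
Month 4: interest £26.49; balance after payment £1,094.85.
Month 5: interest £25.82; balance after payment £1,065.67.

£1,065.67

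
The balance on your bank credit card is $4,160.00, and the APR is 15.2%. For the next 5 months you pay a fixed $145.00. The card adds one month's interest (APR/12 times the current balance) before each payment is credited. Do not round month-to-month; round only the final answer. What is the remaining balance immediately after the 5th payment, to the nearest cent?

Monthly rate r = 15.2%/12 = 1.26667% = 0.0126667.
Each month: B ← B·(1+r) − $145.00.
Month 1: interest $52.69; balance after payment $4,067.69.
Month 2: interest $51.52; balance after payment $3,974.22.
Month 3: interest $50.34; balance after payment $3,879.56.
Month 4: interest $49.14; balance after payment $3,783.70.
Month 5: interest $47.93; balance after payment $3,686.63.

$3,686.63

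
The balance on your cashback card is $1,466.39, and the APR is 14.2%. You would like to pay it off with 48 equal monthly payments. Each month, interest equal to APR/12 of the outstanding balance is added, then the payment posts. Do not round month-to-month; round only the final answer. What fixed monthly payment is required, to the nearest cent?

Monthly rate r = 14.2%/12 = 1.18333% = 0.0118333.
Level-payment amortization: P = B₀·r / (1 − (1+r)^(−n)) = 1466.39·0.0118333 / (1 − 1.01183^(−48)).
Denominator 1 − (1+r)^(−48) = 0.431449769.
P = 17.3523 / 0.431449769 ≈ 40.22.

$40.22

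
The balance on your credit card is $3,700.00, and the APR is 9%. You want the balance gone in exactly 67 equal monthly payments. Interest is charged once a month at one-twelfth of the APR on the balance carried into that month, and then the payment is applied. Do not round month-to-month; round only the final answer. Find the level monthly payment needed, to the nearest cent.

$70.46

Monthly rate r = 9%/12 = 0.75% = 0.0075.
Level-payment amortization: P = B₀·r / (1 − (1+r)^(−n)) = 3700.00·0.0075 / (1 − 1.0075^(−67)).
Denominator 1 − (1+r)^(−67) = 0.3938483.
P = 27.75 / 0.3938483 ≈ 70.46.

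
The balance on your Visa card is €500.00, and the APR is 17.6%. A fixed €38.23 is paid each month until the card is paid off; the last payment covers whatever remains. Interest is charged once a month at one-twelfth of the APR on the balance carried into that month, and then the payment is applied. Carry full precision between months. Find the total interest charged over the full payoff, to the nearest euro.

Monthly rate r = 17.6%/12 = 1.46667% = 0.0146667.
Payoff takes n = ⌈−ln(1 − rB₀/P)/ln(1+r)⌉ = ⌈14.627⌉ = 15 payments; the last is €24.04.
Total paid = 14·€38.23 + €24.04 = €559.26.
Total interest = total paid − principal = €559.26 − €500.00 = €59.26.

€59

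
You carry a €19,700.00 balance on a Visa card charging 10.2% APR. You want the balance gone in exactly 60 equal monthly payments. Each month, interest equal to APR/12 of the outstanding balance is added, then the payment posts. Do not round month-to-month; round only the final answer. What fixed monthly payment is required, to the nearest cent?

€420.51

Monthly rate r = 10.2%/12 = 0.85% = 0.0085.
Level-payment amortization: P = B₀·r / (1 − (1+r)^(−n)) = 19700.00·0.0085 / (1 − 1.0085^(−60)).
Denominator 1 − (1+r)^(−60) = 0.39820878.
P = 167.45 / 0.39820878 ≈ 420.51.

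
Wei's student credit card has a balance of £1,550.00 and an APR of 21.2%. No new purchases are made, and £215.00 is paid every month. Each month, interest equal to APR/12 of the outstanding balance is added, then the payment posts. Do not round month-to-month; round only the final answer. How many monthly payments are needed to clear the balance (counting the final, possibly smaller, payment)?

8 payments

Monthly rate r = 21.2%/12 = 1.76667% = 0.0176667.
Recurrence: B ← B·(1+r) − £215.00.
Month 1: interest £27.38; balance after payment £1,362.38.
Month 2: interest £24.07; balance after payment £1,171.45.
Closed form: n = −ln(1 − rB₀/P)/ln(1+r) = −ln(0.87264)/ln(1.01767) ≈ 7.779, so the balance reaches zero during payment 8.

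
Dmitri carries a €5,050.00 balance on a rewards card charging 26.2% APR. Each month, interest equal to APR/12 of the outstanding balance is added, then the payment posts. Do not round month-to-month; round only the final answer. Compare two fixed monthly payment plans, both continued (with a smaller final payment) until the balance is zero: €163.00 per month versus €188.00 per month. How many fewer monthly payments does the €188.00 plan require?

12 fewer payments

Monthly rate r = 26.2%/12 = 2.18333% = 0.0218333.
At €163.00/mo: n = ⌈−ln(1 − rB₀/P)/ln(1+r)⌉ = 53 payments (last €39.78); total interest = total paid − €5,050.00 = €3,465.78.
At €188.00/mo: 41 payments (last €166.59); total interest €2,636.59.
Payments saved = 53 − 41 = 12.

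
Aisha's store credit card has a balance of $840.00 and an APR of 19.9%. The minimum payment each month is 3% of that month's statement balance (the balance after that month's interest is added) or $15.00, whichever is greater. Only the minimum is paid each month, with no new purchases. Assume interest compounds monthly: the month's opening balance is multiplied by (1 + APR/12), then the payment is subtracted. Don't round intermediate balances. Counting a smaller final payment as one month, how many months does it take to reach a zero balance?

86 months

Monthly rate r = 19.9%/12 = 1.65833% = 0.0165833.
While 3% of the post-interest balance exceeds $15.00, each month B ← (B·(1+r))·(1 − 0.03), i.e. B shrinks by the factor (1+r)·0.97 = 0.98609.
This holds for months 1–39. Entering month 40 the balance is $486.35; 3% of the post-interest balance is now below $15.00, so the flat $15.00 minimum applies from here.
From month 40 a fixed $15.00 at rate r clears $486.35 in 47 more payments. Total: 39 + 47 = 86 months.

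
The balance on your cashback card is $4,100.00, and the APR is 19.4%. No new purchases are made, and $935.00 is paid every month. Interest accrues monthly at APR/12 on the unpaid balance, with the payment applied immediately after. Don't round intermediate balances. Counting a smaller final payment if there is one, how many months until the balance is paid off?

5 payments

Monthly rate r = 19.4%/12 = 1.61667% = 0.0161667.
Recurrence: B ← B·(1+r) − $935.00.
Month 1: interest $66.28; balance after payment $3,231.28.
Month 2: interest $52.24; balance after payment $2,348.52.
Month 3: interest $37.97; balance after payment $1,451.49.
Month 4: interest $23.47; balance after payment $539.96.
Month 5: interest $8.73; balance after payment $0.00.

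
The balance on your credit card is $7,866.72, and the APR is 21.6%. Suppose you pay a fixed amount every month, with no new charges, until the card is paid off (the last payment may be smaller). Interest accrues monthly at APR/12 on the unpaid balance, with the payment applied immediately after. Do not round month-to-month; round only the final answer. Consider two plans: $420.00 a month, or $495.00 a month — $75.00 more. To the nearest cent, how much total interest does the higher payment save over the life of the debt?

$330.93

Monthly rate r = 21.6%/12 = 1.8% = 0.018.
At $420.00/mo: n = ⌈−ln(1 − rB₀/P)/ln(1+r)⌉ = 24 payments (last $20.92); total interest = total paid − $7,866.72 = $1,814.20.
At $495.00/mo: 19 payments (last $439.99); total interest $1,483.27.
Interest saved = $1,814.20 − $1,483.27 = $330.93.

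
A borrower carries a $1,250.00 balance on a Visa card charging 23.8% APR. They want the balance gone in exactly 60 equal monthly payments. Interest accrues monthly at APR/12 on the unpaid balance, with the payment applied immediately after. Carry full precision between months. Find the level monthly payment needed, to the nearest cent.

Monthly rate r = 23.8%/12 = 1.98333% = 0.0198333.
Level-payment amortization: P = B₀·r / (1 − (1+r)^(−n)) = 1250.00·0.0198333 / (1 − 1.01983^(−60)).
Denominator 1 − (1+r)^(−60) = 0.69221473.
P = 24.7917 / 0.69221473 ≈ 35.81.

$35.81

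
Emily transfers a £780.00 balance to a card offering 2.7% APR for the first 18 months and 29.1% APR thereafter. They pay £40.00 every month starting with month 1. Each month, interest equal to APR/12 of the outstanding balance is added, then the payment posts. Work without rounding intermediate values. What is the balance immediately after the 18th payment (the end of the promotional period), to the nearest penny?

Promo months 1–18 at r₀ = 2.7%/12 = 0.00225; months 19+ at r₁ = 29.1%/12 = 0.02425.
After month 18: iterate B ← B·(1+r₀) − £40.00 for 18 months → £78.26.

£78.26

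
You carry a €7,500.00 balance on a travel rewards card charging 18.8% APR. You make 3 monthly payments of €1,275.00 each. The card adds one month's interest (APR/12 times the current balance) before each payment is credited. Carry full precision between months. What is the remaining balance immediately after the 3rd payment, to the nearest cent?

€3,972.81

Monthly rate r = 18.8%/12 = 1.56667% = 0.0156667.
Each month: B ← B·(1+r) − €1,275.00.
Month 1: interest €117.50; balance after payment €6,342.50.
Month 2: interest €99.37; balance after payment €5,166.87.
Month 3: interest €80.95; balance after payment €3,972.81.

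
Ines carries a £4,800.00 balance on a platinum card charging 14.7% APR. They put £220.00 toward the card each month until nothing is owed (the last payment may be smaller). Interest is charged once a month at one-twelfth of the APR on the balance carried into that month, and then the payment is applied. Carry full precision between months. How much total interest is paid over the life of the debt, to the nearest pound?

Monthly rate r = 14.7%/12 = 1.225% = 0.01225.
Payoff takes n = ⌈−ln(1 − rB₀/P)/ln(1+r)⌉ = ⌈25.541⌉ = 26 payments; the last is £119.45.
Total paid = 25·£220.00 + £119.45 = £5,619.45.
Total interest = total paid − principal = £5,619.45 − £4,800.00 = £819.45.

£819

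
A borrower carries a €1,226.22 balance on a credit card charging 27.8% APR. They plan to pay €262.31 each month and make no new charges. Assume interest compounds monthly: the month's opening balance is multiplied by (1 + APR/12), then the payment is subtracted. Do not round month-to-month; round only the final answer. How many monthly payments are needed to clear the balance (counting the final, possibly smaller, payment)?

6 payments

Monthly rate r = 27.8%/12 = 2.31667% = 0.0231667.
Recurrence: B ← B·(1+r) − €262.31.
Month 1: interest €28.41; balance after payment €992.32.
Month 2: interest €22.99; balance after payment €753.00.
Month 3: interest €17.44; balance after payment €508.13.
Month 4: interest €11.77; balance after payment €257.59.
Month 5: interest €5.97; balance after payment €1.25.
Month 6: interest €0.03; balance after payment €0.00.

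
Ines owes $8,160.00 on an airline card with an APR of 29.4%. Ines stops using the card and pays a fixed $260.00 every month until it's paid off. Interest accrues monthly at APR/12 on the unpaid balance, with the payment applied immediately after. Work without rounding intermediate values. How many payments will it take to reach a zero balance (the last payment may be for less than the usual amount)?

Monthly rate r = 29.4%/12 = 2.45% = 0.0245.
Recurrence: B ← B·(1+r) − $260.00.
Month 1: interest $199.92; balance after payment $8,099.92.
Month 2: interest $198.45; balance after payment $8,038.37.
Closed form: n = −ln(1 − rB₀/P)/ln(1+r) = −ln(0.23108)/ln(1.0245) ≈ 60.526, so the balance reaches zero during payment 61.

61 payments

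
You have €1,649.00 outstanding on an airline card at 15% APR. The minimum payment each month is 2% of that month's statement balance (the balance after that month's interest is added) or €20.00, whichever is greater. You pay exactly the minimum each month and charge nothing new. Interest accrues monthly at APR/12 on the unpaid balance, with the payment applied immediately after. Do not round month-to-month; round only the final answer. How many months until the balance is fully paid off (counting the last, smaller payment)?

144 months

Monthly rate r = 15%/12 = 1.25% = 0.0125.
While 2% of the post-interest balance exceeds €20.00, each month B ← (B·(1+r))·(1 − 0.02), i.e. B shrinks by the factor (1+r)·0.98 = 0.99225.
This holds for months 1–66. Entering month 67 the balance is €986.77; 2% of the post-interest balance is now below €20.00, so the flat €20.00 minimum applies from here.
From month 67 a fixed €20.00 at rate r clears €986.77 in 78 more payments. Total: 66 + 78 = 144 months.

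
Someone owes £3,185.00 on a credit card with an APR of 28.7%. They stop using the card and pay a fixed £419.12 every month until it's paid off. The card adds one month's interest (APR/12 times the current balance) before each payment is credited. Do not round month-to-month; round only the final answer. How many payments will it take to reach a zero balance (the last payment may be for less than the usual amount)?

9 payments

Monthly rate r = 28.7%/12 = 2.39167% = 0.0239167.
Recurrence: B ← B·(1+r) − £419.12.
Month 1: interest £76.17; balance after payment £2,842.05.
Month 2: interest £67.97; balance after payment £2,490.91.
Closed form: n = −ln(1 − rB₀/P)/ln(1+r) = −ln(0.81825)/ln(1.02392) ≈ 8.487, so the balance reaches zero during payment 9.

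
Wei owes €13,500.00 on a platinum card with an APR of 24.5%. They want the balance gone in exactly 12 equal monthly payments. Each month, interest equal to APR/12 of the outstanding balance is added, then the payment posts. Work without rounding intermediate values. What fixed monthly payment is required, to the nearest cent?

€1,279.82

Monthly rate r = 24.5%/12 = 2.04167% = 0.0204167.
Level-payment amortization: P = B₀·r / (1 − (1+r)^(−n)) = 13500.00·0.0204167 / (1 − 1.02042^(−12)).
Denominator 1 − (1+r)^(−12) = 0.215361744.
P = 275.625 / 0.215361744 ≈ 1279.82.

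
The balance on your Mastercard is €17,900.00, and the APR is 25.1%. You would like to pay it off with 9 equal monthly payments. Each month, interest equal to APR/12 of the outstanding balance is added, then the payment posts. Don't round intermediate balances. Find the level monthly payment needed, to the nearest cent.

€2,202.63

Monthly rate r = 25.1%/12 = 2.09167% = 0.0209167.
Level-payment amortization: P = B₀·r / (1 − (1+r)^(−n)) = 17900.00·0.0209167 / (1 − 1.02092^(−9)).
Denominator 1 − (1+r)^(−9) = 0.169982296.
P = 374.408 / 0.169982296 ≈ 2202.63.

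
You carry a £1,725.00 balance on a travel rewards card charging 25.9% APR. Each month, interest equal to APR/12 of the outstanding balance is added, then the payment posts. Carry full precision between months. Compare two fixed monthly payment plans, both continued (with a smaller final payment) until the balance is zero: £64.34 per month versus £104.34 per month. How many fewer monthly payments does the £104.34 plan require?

Monthly rate r = 25.9%/12 = 2.15833% = 0.0215833.
At £64.34/mo: n = ⌈−ln(1 − rB₀/P)/ln(1+r)⌉ = 41 payments (last £30.83); total interest = total paid − £1,725.00 = £879.43.
At £104.34/mo: 21 payments (last £69.95); total interest £431.75.
Payments saved = 41 − 21 = 20.

20 fewer payments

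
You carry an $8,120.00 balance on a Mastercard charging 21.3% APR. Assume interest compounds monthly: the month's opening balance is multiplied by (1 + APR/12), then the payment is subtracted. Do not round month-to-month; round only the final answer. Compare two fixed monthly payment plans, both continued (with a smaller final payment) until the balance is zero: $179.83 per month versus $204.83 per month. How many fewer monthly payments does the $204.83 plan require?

Monthly rate r = 21.3%/12 = 1.775% = 0.01775.
At $179.83/mo: n = ⌈−ln(1 − rB₀/P)/ln(1+r)⌉ = 92 payments (last $161.42); total interest = total paid − $8,120.00 = $8,405.95.
At $204.83/mo: 70 payments (last $26.15); total interest $6,039.42.
Payments saved = 92 − 70 = 22.

22 fewer payments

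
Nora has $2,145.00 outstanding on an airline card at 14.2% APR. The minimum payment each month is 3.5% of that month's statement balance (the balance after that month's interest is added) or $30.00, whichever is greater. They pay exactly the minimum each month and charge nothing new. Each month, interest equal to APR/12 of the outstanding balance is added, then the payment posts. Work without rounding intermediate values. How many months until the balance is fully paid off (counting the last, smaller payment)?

74 months

Monthly rate r = 14.2%/12 = 1.18333% = 0.0118333.
While 3.5% of the post-interest balance exceeds $30.00, each month B ← (B·(1+r))·(1 − 0.035), i.e. B shrinks by the factor (1+r)·0.965 = 0.97642.
This holds for months 1–39. Entering month 40 the balance is $845.75; 3.5% of the post-interest balance is now below $30.00, so the flat $30.00 minimum applies from here.
From month 40 a fixed $30.00 at rate r clears $845.75 in 35 more payments. Total: 39 + 35 = 74 months.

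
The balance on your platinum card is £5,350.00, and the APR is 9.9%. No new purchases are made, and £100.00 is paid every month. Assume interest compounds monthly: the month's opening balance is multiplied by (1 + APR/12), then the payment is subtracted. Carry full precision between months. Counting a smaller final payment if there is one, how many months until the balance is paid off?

71 payments

Monthly rate r = 9.9%/12 = 0.825% = 0.00825.
Recurrence: B ← B·(1+r) − £100.00.
Month 1: interest £44.14; balance after payment £5,294.14.
Month 2: interest £43.68; balance after payment £5,237.81.
Closed form: n = −ln(1 − rB₀/P)/ln(1+r) = −ln(0.55862)/ln(1.00825) ≈ 70.870, so the balance reaches zero during payment 71.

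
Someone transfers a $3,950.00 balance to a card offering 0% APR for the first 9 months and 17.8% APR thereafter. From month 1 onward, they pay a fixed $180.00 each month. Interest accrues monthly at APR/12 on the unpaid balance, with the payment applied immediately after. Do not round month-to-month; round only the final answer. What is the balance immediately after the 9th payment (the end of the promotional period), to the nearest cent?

Promo months 1–9 at r₀ = 0%/12 = 0; months 10+ at r₁ = 17.8%/12 = 0.0148333.
After month 9 (no interest yet): B = $3,950.00 − 9·$180.00 = $2,330.00.

$2,330.00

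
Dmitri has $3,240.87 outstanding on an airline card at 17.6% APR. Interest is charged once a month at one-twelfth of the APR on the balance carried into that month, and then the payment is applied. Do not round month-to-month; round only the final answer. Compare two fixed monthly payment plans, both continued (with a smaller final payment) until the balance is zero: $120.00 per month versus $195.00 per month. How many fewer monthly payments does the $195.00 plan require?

15 fewer payments

Monthly rate r = 17.6%/12 = 1.46667% = 0.0146667.
At $120.00/mo: n = ⌈−ln(1 − rB₀/P)/ln(1+r)⌉ = 35 payments (last $76.95); total interest = total paid − $3,240.87 = $916.08.
At $195.00/mo: 20 payments (last $37.06); total interest $501.19.
Payments saved = 35 − 20 = 15.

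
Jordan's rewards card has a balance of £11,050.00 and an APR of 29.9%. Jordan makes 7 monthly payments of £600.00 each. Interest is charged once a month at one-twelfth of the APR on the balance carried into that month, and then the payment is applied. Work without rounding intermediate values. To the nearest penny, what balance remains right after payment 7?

Monthly rate r = 29.9%/12 = 2.49167% = 0.0249167.
Each month: B ← B·(1+r) − £600.00.
Month 1: interest £275.33; balance after payment £10,725.33.
Month 2: interest £267.24; balance after payment £10,392.57.
Month 3: interest £258.95; balance after payment £10,051.52.
Month 4: interest £250.45; balance after payment £9,701.97.
Month 5: interest £241.74; balance after payment £9,343.71.
Month 6: interest £232.81; balance after payment £8,976.52.
Month 7: interest £223.67; balance after payment £8,600.19.

£8,600.19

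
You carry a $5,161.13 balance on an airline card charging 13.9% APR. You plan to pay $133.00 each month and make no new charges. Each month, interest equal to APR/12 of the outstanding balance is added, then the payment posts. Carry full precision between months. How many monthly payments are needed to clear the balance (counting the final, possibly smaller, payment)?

52 months

Monthly rate r = 13.9%/12 = 1.15833% = 0.0115833.
Recurrence: B ← B·(1+r) − $133.00.
Month 1: interest $59.78; balance after payment $5,087.91.
Month 2: interest $58.93; balance after payment $5,013.85.
Closed form: n = −ln(1 − rB₀/P)/ln(1+r) = −ln(0.5505)/ln(1.01158) ≈ 51.831, so the balance reaches zero during payment 52.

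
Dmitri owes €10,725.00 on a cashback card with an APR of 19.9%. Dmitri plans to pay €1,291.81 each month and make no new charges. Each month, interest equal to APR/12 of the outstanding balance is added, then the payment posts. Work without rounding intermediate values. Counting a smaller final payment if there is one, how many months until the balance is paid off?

Monthly rate r = 19.9%/12 = 1.65833% = 0.0165833.
Recurrence: B ← B·(1+r) − €1,291.81.
Month 1: interest €177.86; balance after payment €9,611.05.
Month 2: interest €159.38; balance after payment €8,478.62.
Closed form: n = −ln(1 − rB₀/P)/ln(1+r) = −ln(0.86232)/ln(1.01658) ≈ 9.006, so the balance reaches zero during payment 10.

10 months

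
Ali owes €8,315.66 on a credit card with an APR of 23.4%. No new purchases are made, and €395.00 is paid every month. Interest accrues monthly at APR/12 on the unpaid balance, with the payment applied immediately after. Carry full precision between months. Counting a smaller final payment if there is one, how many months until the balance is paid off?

28 months

Monthly rate r = 23.4%/12 = 1.95% = 0.0195.
Recurrence: B ← B·(1+r) − €395.00.
Month 1: interest €162.16; balance after payment €8,082.82.
Month 2: interest €157.61; balance after payment €7,845.43.
Closed form: n = −ln(1 − rB₀/P)/ln(1+r) = −ln(0.58948)/ln(1.0195) ≈ 27.367, so the balance reaches zero during payment 28.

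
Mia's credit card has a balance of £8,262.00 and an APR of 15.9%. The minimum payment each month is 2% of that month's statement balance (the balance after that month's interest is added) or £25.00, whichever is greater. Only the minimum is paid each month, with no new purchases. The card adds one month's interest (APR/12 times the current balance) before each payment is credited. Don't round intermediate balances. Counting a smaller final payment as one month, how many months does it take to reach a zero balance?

Monthly rate r = 15.9%/12 = 1.325% = 0.01325.
While 2% of the post-interest balance exceeds £25.00, each month B ← (B·(1+r))·(1 − 0.02), i.e. B shrinks by the factor (1+r)·0.98 = 0.99299.
This holds for months 1–271. Entering month 272 the balance is £1,226.18; 2% of the post-interest balance is now below £25.00, so the flat £25.00 minimum applies from here.
From month 272 a fixed £25.00 at rate r clears £1,226.18 in 80 more payments. Total: 271 + 80 = 351 months.

351 months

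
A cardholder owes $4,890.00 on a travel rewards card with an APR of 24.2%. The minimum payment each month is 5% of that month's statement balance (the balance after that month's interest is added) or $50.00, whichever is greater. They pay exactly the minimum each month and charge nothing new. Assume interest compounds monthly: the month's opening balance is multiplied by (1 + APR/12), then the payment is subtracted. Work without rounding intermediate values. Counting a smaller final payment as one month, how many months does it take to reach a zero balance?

Monthly rate r = 24.2%/12 = 2.01667% = 0.0201667.
While 5% of the post-interest balance exceeds $50.00, each month B ← (B·(1+r))·(1 − 0.05), i.e. B shrinks by the factor (1+r)·0.95 = 0.96916.
This holds for months 1–52. Entering month 53 the balance is $959.04; 5% of the post-interest balance is now below $50.00, so the flat $50.00 minimum applies from here.
From month 53 a fixed $50.00 at rate r clears $959.04 in 25 more payments. Total: 52 + 25 = 77 months.

77 months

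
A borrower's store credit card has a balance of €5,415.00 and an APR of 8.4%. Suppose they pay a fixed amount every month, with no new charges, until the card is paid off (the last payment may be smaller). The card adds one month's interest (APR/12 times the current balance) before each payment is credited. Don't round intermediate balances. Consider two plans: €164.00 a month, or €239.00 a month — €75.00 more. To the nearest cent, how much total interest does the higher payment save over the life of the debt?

€262.64

Monthly rate r = 8.4%/12 = 0.7% = 0.007.
At €164.00/mo: n = ⌈−ln(1 − rB₀/P)/ln(1+r)⌉ = 38 payments (last €111.40); total interest = total paid − €5,415.00 = €764.40.
At €239.00/mo: 25 payments (last €180.76); total interest €501.76.
Interest saved = €764.40 − €501.76 = €262.64.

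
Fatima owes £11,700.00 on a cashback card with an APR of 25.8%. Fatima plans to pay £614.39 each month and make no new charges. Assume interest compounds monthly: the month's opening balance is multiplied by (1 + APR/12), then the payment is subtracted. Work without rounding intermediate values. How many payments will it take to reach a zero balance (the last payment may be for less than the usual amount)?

25 months

Monthly rate r = 25.8%/12 = 2.15% = 0.0215.
Recurrence: B ← B·(1+r) − £614.39.
Month 1: interest £251.55; balance after payment £11,337.16.
Month 2: interest £243.75; balance after payment £10,966.52.
Closed form: n = −ln(1 − rB₀/P)/ln(1+r) = −ln(0.59057)/ln(1.0215) ≈ 24.759, so the balance reaches zero during payment 25.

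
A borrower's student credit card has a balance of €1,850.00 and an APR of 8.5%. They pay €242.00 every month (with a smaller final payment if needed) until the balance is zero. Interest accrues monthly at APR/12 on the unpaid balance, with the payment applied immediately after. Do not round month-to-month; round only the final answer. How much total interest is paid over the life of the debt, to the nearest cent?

Monthly rate r = 8.5%/12 = 0.708333% = 0.00708333.
Payoff takes n = ⌈−ln(1 − rB₀/P)/ln(1+r)⌉ = ⌈7.887⌉ = 8 payments; the last is €214.79.
Total paid = 7·€242.00 + €214.79 = €1,908.79.
Total interest = total paid − principal = €1,908.79 − €1,850.00 = €58.79.

€58.79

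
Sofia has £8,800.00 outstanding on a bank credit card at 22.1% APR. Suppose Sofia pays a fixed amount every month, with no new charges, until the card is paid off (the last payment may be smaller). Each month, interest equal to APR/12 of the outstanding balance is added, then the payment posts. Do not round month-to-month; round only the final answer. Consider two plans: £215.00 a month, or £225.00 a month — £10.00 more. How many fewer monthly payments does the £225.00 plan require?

Monthly rate r = 22.1%/12 = 1.84167% = 0.0184167.
At £215.00/mo: n = ⌈−ln(1 − rB₀/P)/ln(1+r)⌉ = 77 payments (last £173.15); total interest = total paid − £8,800.00 = £7,713.15.
At £225.00/mo: 70 payments (last £183.21); total interest £6,908.21.
Payments saved = 77 − 70 = 7.

7 fewer payments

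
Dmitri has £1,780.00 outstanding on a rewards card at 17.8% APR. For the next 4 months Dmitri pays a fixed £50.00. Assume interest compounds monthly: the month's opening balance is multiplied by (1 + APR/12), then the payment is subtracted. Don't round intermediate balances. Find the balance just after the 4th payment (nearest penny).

Monthly rate r = 17.8%/12 = 1.48333% = 0.0148333.
Each month: B ← B·(1+r) − £50.00.
Month 1: interest £26.40; balance after payment £1,756.40.
Month 2: interest £26.05; balance after payment £1,732.46.
Month 3: interest £25.70; balance after payment £1,708.15.
Month 4: interest £25.34; balance after payment £1,683.49.

£1,683.49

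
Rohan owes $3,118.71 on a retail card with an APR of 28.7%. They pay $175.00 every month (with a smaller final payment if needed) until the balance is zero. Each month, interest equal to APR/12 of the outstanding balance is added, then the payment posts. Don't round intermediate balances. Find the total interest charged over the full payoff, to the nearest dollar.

Monthly rate r = 28.7%/12 = 2.39167% = 0.0239167.
Payoff takes n = ⌈−ln(1 − rB₀/P)/ln(1+r)⌉ = ⌈23.504⌉ = 24 payments; the last is $88.68.
Total paid = 23·$175.00 + $88.68 = $4,113.68.
Total interest = total paid − principal = $4,113.68 − $3,118.71 = $994.97.

$995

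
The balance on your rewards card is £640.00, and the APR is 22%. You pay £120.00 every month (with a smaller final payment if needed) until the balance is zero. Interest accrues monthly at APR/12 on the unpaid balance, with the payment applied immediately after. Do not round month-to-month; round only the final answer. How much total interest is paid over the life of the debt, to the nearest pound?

Monthly rate r = 22%/12 = 1.83333% = 0.0183333.
Payoff takes n = ⌈−ln(1 − rB₀/P)/ln(1+r)⌉ = ⌈5.664⌉ = 6 payments; the last is £79.89.
Total paid = 5·£120.00 + £79.89 = £679.89.
Total interest = total paid − principal = £679.89 − £640.00 = £39.89.

£40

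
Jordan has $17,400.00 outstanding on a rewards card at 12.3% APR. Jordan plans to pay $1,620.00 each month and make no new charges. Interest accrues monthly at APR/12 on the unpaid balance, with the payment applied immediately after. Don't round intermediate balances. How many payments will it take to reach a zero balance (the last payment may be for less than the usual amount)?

12 months

Monthly rate r = 12.3%/12 = 1.025% = 0.01025.
Recurrence: B ← B·(1+r) − $1,620.00.
Month 1: interest $178.35; balance after payment $15,958.35.
Month 2: interest $163.57; balance after payment $14,501.92.
Closed form: n = −ln(1 − rB₀/P)/ln(1+r) = −ln(0.88991)/ln(1.01025) ≈ 11.438, so the balance reaches zero during payment 12.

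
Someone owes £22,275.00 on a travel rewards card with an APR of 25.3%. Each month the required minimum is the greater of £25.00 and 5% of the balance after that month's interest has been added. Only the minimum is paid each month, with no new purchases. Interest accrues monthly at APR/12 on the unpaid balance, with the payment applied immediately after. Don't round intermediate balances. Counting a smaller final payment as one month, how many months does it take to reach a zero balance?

Monthly rate r = 25.3%/12 = 2.10833% = 0.0210833.
While 5% of the post-interest balance exceeds £25.00, each month B ← (B·(1+r))·(1 − 0.05), i.e. B shrinks by the factor (1+r)·0.95 = 0.97003.
This holds for months 1–126. Entering month 127 the balance is £481.62; 5% of the post-interest balance is now below £25.00, so the flat £25.00 minimum applies from here.
From month 127 a fixed £25.00 at rate r clears £481.62 in 25 more payments. Total: 126 + 25 = 151 months.

151 months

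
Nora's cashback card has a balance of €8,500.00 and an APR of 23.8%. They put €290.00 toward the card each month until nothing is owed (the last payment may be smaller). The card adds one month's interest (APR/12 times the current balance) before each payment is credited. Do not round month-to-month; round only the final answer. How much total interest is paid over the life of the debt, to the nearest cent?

€4,357.02

Monthly rate r = 23.8%/12 = 1.98333% = 0.0198333.
Payoff takes n = ⌈−ln(1 − rB₀/P)/ln(1+r)⌉ = ⌈44.332⌉ = 45 payments; the last is €97.02.
Total paid = 44·€290.00 + €97.02 = €12,857.02.
Total interest = total paid − principal = €12,857.02 − €8,500.00 = €4,357.02.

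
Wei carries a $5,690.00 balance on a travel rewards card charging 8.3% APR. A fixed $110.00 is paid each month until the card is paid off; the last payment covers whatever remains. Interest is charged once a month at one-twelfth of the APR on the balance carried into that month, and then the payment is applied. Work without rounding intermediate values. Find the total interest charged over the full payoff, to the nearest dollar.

$1,377

Monthly rate r = 8.3%/12 = 0.691667% = 0.00691667.
Payoff takes n = ⌈−ln(1 − rB₀/P)/ln(1+r)⌉ = ⌈64.244⌉ = 65 payments; the last is $26.91.
Total paid = 64·$110.00 + $26.91 = $7,066.91.
Total interest = total paid − principal = $7,066.91 − $5,690.00 = $1,376.91.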